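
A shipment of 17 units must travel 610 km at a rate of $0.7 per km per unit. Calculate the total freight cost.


TC = dist * cost * units = 610 * 0.7 * 17 = $7259.00

$7259.00


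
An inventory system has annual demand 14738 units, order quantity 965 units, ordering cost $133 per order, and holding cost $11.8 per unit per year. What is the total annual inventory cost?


TC = 14738/965 * 133 + 965/2 * 11.8

$7724.75


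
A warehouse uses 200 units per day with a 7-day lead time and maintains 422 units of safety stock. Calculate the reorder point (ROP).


Formula: ROP = (Daily Demand * Lead Time) + Safety Stock
Demand during lead time = 200 * 7 = 1400 units
ROP = 1400 + 422 = 1822 units

1822 units


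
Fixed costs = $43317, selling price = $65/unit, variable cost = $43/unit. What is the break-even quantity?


Formula: BEQ = Fixed Costs / (Price - Variable Cost)
Contribution margin = $65 - $43 = $22/unit
BEQ = ceil($43317 / $22/unit) = ceil(1968.95) = 1969 units

1969 units


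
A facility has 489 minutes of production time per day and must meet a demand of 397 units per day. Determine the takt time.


Formula: Takt Time = Available Production Time / Customer Demand
Takt = 489 min/day / 397 units/day
Takt = 1.23 min/unit

1.23 min/unit


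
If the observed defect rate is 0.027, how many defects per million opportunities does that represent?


DPMO = defect_rate * 1000000 = 0.027 * 1000000

27000


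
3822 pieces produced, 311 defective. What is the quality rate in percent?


Formula: Quality Rate = Good Pieces / Total Pieces * 100
Good pieces = 3822 - 311 = 3511
QR = 3511 / 3822 * 100 = 91.9%

91.9%


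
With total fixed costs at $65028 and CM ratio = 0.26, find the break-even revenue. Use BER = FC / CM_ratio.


Formula: BER = Fixed Costs / Contribution Margin Ratio
BER = $65028 / 0.26
BER = $250107.69 (to the nearest cent)

$250107.69


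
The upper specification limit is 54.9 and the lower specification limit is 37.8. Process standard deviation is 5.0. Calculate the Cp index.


Cp = (54.9 - 37.8) / (6 * 5.0)

0.57


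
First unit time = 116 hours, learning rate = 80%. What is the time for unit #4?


Formula: T_n = T_1 * (learning_rate)^(log2(n)) where learning_rate = rate/100
Doublings = log2(4) = 2
T_n = 116 * 0.8^2
T_n = 116 * 0.64 = 74.2 hours

74.2 hours


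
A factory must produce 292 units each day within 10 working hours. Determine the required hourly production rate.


Formula: Production Rate = Daily Demand / Available Hours
Rate = 292 units/day / 10 hours/day
Rate = 29.2 units/hour

29.2 units/hour


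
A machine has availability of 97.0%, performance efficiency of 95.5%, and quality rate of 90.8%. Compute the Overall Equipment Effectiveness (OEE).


Formula: OEE = Availability * Performance * Quality / 10000
A * P = 97.0% * 95.5% / 100 = 92.64%
OEE = 92.64% * 90.8% / 100 = 84.1%

84.1%


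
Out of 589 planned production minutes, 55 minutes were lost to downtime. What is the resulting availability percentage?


Formula: Availability = (Planned Time - Downtime) / Planned Time * 100
Uptime = 589 - 55 = 534 min
Availability = 534 / 589 * 100 = 90.7%

90.7%


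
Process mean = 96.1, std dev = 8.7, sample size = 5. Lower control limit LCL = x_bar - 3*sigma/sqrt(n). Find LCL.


LCL = 96.1 - 3 * 8.7 / sqrt(5)

84.43


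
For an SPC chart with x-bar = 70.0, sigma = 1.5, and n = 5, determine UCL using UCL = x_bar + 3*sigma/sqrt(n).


UCL = 70.0 + 3 * 1.5 / sqrt(5)

72.01


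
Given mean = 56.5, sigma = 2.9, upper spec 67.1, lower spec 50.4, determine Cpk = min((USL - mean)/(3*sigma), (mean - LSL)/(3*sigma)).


Cpu = (67.1 - 56.5) / (3 * 2.9) = 1.22
Cpl = (56.5 - 50.4) / (3 * 2.9) = 0.7
Cpk = min(1.22, 0.7) = 0.7

0.7


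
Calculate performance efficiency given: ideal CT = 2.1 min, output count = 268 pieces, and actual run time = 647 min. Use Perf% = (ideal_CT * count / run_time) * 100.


Formula: Performance = (Ideal CT * Total Count) / Run Time * 100
Ideal output time = 2.1 * 268 = 562.8 min
Performance = 562.8 / 647 * 100 = 87.0%

87.0%


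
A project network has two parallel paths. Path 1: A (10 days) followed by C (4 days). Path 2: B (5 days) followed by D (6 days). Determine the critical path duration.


Path 1 = 10 + 4 = 14 days
Path 2 = 5 + 6 = 11 days
Duration = max(14, 11) = 14 days

14 days


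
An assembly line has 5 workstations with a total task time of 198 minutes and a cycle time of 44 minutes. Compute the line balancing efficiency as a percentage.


Formula: Efficiency = Sum of Task Times / (N_stations * CT) * 100
Total station capacity = 5 stations * 44 min = 220 min
Efficiency = 198 / 220 * 100 = 90.0%

90.0%


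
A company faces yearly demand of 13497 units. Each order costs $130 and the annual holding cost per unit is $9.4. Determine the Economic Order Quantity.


Formula: EOQ = sqrt(2 * D * S / H)
Numerator: 2 * 13497 * 130 = 3509220
2DS/H = 3509220 / 9.4 = 373321.3
EOQ = sqrt(373321.3) = 611.0 units

611.0 units


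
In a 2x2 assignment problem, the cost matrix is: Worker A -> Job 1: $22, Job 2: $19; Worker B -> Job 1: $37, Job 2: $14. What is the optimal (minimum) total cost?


Option 1: A->1 + B->2 = $22 + $14 = $36
Option 2: A->2 + B->1 = $19 + $37 = $56
Min cost = min($36, $56) = $36

$36


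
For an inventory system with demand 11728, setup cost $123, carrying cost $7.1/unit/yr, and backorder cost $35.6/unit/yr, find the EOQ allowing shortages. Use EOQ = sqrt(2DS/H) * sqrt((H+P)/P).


Formula: EOQ* = sqrt(2DS/H) * sqrt((H+P)/P)
Base EOQ = sqrt(2*11728*123/7.1) = 637.46 units
Correction = sqrt((7.1+35.6)/35.6) = 1.09519
EOQ* = 637.46 * 1.09519 = 698.1 units

698.1 units


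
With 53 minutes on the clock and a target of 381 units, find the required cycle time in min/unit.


Formula: CT = Available Time / Number of Units
CT = 53 min / 381 units
CT = 0.14 min/unit

0.14 min/unit


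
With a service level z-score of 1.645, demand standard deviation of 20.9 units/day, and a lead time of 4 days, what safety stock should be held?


Formula: SS = z * sigma_d * sqrt(LT)
sqrt(LT) = sqrt(4) = 2.0
SS = 1.645 * 20.9 * 2.0
SS = 68.8 units

68.8 units


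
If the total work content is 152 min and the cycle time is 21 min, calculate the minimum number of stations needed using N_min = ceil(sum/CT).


Formula: N_min = ceil(Sum of Task Times / Cycle Time)
N_min = ceil(152 min / 21 min) = ceil(7.2381)
N_min = 8 stations

8


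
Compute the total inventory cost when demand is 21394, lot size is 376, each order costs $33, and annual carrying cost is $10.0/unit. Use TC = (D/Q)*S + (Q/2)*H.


TC = 21394/376 * 33 + 376/2 * 10.0

$3757.66


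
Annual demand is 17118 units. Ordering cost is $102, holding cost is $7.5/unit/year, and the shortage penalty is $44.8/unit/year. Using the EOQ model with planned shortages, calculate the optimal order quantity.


Formula: EOQ* = sqrt(2DS/H) * sqrt((H+P)/P)
Base EOQ = sqrt(2*17118*102/7.5) = 682.36 units
Correction = sqrt((7.5+44.8)/44.8) = 1.08047
EOQ* = 682.36 * 1.08047 = 737.3 units

737.3 units


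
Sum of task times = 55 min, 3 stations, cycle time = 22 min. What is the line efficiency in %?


Formula: Efficiency = Sum of Task Times / (N_stations * CT) * 100
Total station capacity = 3 stations * 22 min = 66 min
Efficiency = 55 / 66 * 100 = 83.3%

83.3%


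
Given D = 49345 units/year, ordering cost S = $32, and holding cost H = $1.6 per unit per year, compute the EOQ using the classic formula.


Formula: EOQ = sqrt(2 * D * S / H)
Numerator: 2 * 49345 * 32 = 3158080
2DS/H = 3158080 / 1.6 = 1973800.0
EOQ = sqrt(1973800.0) = 1404.9 units

1404.9 units


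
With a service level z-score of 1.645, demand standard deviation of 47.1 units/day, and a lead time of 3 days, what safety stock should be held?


Formula: SS = z * sigma_d * sqrt(LT)
sqrt(LT) = sqrt(3) = 1.7321
SS = 1.645 * 47.1 * 1.7321
SS = 134.2 units

134.2 units


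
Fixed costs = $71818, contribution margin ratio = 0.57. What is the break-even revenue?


Formula: BER = Fixed Costs / Contribution Margin Ratio
BER = $71818 / 0.57
BER = $125996.49 (to the nearest cent)

$125996.49


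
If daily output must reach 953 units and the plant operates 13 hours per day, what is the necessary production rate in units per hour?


Formula: Production Rate = Daily Demand / Available Hours
Rate = 953 units/day / 13 hours/day
Rate = 73.3 units/hour

73.3 units/hour


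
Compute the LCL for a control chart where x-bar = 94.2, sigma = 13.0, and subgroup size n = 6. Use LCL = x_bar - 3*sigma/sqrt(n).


LCL = 94.2 - 3 * 13.0 / sqrt(6)

78.28


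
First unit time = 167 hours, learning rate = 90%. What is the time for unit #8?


Formula: T_n = T_1 * (learning_rate)^(log2(n)) where learning_rate = rate/100
Doublings = log2(8) = 3
T_n = 167 * 0.9^3
T_n = 167 * 0.729 = 121.7 hours

121.7 hours


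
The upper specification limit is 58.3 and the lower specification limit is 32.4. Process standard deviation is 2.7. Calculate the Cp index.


Cp = (58.3 - 32.4) / (6 * 2.7)

1.6


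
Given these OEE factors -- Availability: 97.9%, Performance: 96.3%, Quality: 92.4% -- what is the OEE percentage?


Formula: OEE = Availability * Performance * Quality / 10000
A * P = 97.9% * 96.3% / 100 = 94.28%
OEE = 94.28% * 92.4% / 100 = 87.1%

87.1%


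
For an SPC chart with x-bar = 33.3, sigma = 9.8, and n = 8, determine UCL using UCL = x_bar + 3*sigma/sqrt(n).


UCL = 33.3 + 3 * 9.8 / sqrt(8)

43.69


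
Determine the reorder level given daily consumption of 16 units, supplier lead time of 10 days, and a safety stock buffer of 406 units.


Formula: ROP = (Daily Demand * Lead Time) + Safety Stock
Demand during lead time = 16 * 10 = 160 units
ROP = 160 + 406 = 566 units

566 units


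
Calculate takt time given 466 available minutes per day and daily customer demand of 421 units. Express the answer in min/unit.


Formula: Takt Time = Available Production Time / Customer Demand
Takt = 466 min/day / 421 units/day
Takt = 1.11 min/unit

1.11 min/unit


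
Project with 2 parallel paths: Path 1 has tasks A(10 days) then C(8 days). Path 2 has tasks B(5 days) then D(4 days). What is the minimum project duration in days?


Path 1 = 10 + 8 = 18 days
Path 2 = 5 + 4 = 9 days
Duration = max(18, 9) = 18 days

18 days


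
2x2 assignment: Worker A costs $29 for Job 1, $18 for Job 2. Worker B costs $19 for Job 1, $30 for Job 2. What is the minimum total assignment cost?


Option 1: A->1 + B->2 = $29 + $30 = $59
Option 2: A->2 + B->1 = $18 + $19 = $37
Min cost = min($59, $37) = $37

$37


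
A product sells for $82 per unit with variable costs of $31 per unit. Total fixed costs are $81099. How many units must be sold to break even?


Formula: BEQ = Fixed Costs / (Price - Variable Cost)
Contribution margin = $82 - $31 = $51/unit
BEQ = ceil($81099 / $51/unit) = ceil(1590.18) = 1591 units

1591 units


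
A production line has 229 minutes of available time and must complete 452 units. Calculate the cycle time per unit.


Formula: CT = Available Time / Number of Units
CT = 229 min / 452 units
CT = 0.51 min/unit

0.51 min/unit


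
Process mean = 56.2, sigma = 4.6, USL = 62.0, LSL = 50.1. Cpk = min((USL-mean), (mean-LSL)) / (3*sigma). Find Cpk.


Cpu = (62.0 - 56.2) / (3 * 4.6) = 0.42
Cpl = (56.2 - 50.1) / (3 * 4.6) = 0.44
Cpk = min(0.42, 0.44) = 0.42

0.42


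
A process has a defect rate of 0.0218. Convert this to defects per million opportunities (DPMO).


DPMO = defect_rate * 1000000 = 0.0218 * 1000000

21800


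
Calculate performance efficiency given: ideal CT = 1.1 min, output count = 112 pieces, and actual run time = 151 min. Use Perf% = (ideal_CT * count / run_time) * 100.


Formula: Performance = (Ideal CT * Total Count) / Run Time * 100
Ideal output time = 1.1 * 112 = 123.2 min
Performance = 123.2 / 151 * 100 = 81.6%

81.6%


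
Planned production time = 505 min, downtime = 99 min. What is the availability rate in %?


Formula: Availability = (Planned Time - Downtime) / Planned Time * 100
Uptime = 505 - 99 = 406 min
Availability = 406 / 505 * 100 = 80.4%

80.4%


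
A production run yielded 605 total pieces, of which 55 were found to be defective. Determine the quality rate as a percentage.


Formula: Quality Rate = Good Pieces / Total Pieces * 100
Good pieces = 605 - 55 = 550
QR = 550 / 605 * 100 = 90.9%

90.9%


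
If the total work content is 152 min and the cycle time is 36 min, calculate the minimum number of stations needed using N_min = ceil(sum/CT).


Formula: N_min = ceil(Sum of Task Times / Cycle Time)
N_min = ceil(152 min / 36 min) = ceil(4.2222)
N_min = 5 stations

5


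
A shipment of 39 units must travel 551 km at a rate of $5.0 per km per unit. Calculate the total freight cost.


TC = dist * cost * units = 551 * 5.0 * 39 = $107445.00

$107445.00


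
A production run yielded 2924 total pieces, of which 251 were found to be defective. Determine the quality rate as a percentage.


Formula: Quality Rate = Good Pieces / Total Pieces * 100
Good pieces = 2924 - 251 = 2673
QR = 2673 / 2924 * 100 = 91.4%

91.4%


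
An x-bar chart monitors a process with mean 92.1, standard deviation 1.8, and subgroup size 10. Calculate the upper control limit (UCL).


UCL = 92.1 + 3 * 1.8 / sqrt(10)

93.81


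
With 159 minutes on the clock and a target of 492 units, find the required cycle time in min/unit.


Formula: CT = Available Time / Number of Units
CT = 159 min / 492 units
CT = 0.32 min/unit

0.32 min/unit


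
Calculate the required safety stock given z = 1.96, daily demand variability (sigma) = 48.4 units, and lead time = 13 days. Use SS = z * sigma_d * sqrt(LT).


Formula: SS = z * sigma_d * sqrt(LT)
sqrt(LT) = sqrt(13) = 3.6056
SS = 1.96 * 48.4 * 3.6056
SS = 342.0 units

342.0 units


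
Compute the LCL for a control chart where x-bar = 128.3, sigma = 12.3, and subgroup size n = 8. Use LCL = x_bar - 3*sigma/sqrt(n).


LCL = 128.3 - 3 * 12.3 / sqrt(8)

115.25


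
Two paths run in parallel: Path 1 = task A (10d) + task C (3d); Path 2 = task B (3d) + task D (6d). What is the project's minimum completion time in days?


Path 1 = 10 + 3 = 13 days
Path 2 = 3 + 6 = 9 days
Duration = max(13, 9) = 13 days

13 days


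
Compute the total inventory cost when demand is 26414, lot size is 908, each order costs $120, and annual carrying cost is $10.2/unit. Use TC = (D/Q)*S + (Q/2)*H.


TC = 26414/908 * 120 + 908/2 * 10.2

$8121.64


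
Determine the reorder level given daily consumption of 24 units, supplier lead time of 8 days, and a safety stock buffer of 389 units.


Formula: ROP = (Daily Demand * Lead Time) + Safety Stock
Demand during lead time = 24 * 8 = 192 units
ROP = 192 + 389 = 581 units

581 units


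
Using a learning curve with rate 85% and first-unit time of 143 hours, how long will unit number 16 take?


Formula: T_n = T_1 * (learning_rate)^(log2(n)) where learning_rate = rate/100
Doublings = log2(16) = 4
T_n = 143 * 0.85^4
T_n = 143 * 0.522 = 74.6 hours

74.6 hours


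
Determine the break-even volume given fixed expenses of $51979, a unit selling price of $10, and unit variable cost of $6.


Formula: BEQ = Fixed Costs / (Price - Variable Cost)
Contribution margin = $10 - $6 = $4/unit
BEQ = ceil($51979 / $4/unit) = ceil(12994.75) = 12995 units

12995 units


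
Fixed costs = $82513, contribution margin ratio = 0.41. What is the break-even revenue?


Formula: BER = Fixed Costs / Contribution Margin Ratio
BER = $82513 / 0.41
BER = $201251.22 (to the nearest cent)

$201251.22


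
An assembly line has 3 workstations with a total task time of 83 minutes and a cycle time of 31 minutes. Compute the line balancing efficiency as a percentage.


Formula: Efficiency = Sum of Task Times / (N_stations * CT) * 100
Total station capacity = 3 stations * 31 min = 93 min
Efficiency = 83 / 93 * 100 = 89.2%

89.2%


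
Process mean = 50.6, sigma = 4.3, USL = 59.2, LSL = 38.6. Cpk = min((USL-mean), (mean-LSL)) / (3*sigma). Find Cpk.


Cpu = (59.2 - 50.6) / (3 * 4.3) = 0.67
Cpl = (50.6 - 38.6) / (3 * 4.3) = 0.93
Cpk = min(0.67, 0.93) = 0.67

0.67


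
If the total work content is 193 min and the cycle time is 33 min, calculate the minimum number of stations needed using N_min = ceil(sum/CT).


Formula: N_min = ceil(Sum of Task Times / Cycle Time)
N_min = ceil(193 min / 33 min) = ceil(5.8485)
N_min = 6 stations

6


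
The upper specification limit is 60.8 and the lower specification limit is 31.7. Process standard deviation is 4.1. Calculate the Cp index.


Cp = (60.8 - 31.7) / (6 * 4.1)

1.18


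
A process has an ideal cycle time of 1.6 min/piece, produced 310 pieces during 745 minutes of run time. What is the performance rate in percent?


Formula: Performance = (Ideal CT * Total Count) / Run Time * 100
Ideal output time = 1.6 * 310 = 496.0 min
Performance = 496.0 / 745 * 100 = 66.6%

66.6%


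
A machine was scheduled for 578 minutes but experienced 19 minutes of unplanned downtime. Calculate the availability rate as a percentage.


Formula: Availability = (Planned Time - Downtime) / Planned Time * 100
Uptime = 578 - 19 = 559 min
Availability = 559 / 578 * 100 = 96.7%

96.7%


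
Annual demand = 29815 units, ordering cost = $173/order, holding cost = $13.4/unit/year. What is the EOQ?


Formula: EOQ = sqrt(2 * D * S / H)
Numerator: 2 * 29815 * 173 = 10315990
2DS/H = 10315990 / 13.4 = 769850.0
EOQ = sqrt(769850.0) = 877.4 units

877.4 units


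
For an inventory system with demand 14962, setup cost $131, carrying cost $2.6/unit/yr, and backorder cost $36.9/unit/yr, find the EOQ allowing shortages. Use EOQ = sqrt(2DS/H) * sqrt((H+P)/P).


Formula: EOQ* = sqrt(2DS/H) * sqrt((H+P)/P)
Base EOQ = sqrt(2*14962*131/2.6) = 1227.89 units
Correction = sqrt((2.6+36.9)/36.9) = 1.03463
EOQ* = 1227.89 * 1.03463 = 1270.4 units

1270.4 units


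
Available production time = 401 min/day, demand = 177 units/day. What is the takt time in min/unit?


Formula: Takt Time = Available Production Time / Customer Demand
Takt = 401 min/day / 177 units/day
Takt = 2.27 min/unit

2.27 min/unit


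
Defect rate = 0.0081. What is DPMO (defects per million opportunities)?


DPMO = defect_rate * 1000000 = 0.0081 * 1000000

8100


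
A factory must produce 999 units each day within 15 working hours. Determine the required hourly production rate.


Formula: Production Rate = Daily Demand / Available Hours
Rate = 999 units/day / 15 hours/day
Rate = 66.6 units/hour

66.6 units/hour


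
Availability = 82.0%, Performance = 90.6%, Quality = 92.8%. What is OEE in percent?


Formula: OEE = Availability * Performance * Quality / 10000
A * P = 82.0% * 90.6% / 100 = 74.29%
OEE = 74.29% * 92.8% / 100 = 68.9%

68.9%


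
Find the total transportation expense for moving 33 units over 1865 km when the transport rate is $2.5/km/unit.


TC = dist * cost * units = 1865 * 2.5 * 33 = $153862.50

$153862.50


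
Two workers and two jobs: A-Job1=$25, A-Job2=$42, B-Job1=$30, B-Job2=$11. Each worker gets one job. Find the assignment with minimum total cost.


Option 1: A->1 + B->2 = $25 + $11 = $36
Option 2: A->2 + B->1 = $42 + $30 = $72
Min cost = min($36, $72) = $36

$36


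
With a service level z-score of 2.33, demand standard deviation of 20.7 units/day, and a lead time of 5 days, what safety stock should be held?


Formula: SS = z * sigma_d * sqrt(LT)
sqrt(LT) = sqrt(5) = 2.2361
SS = 2.33 * 20.7 * 2.2361
SS = 107.8 units

107.8 units


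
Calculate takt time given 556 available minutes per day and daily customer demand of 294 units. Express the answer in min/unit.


Formula: Takt Time = Available Production Time / Customer Demand
Takt = 556 min/day / 294 units/day
Takt = 1.89 min/unit

1.89 min/unit


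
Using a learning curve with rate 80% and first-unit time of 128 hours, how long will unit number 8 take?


Formula: T_n = T_1 * (learning_rate)^(log2(n)) where learning_rate = rate/100
Doublings = log2(8) = 3
T_n = 128 * 0.8^3
T_n = 128 * 0.512 = 65.5 hours

65.5 hours


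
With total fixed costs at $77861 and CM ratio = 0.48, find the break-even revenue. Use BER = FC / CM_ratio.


Formula: BER = Fixed Costs / Contribution Margin Ratio
BER = $77861 / 0.48
BER = $162210.42 (to the nearest cent)

$162210.42


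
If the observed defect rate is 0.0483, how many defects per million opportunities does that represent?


DPMO = defect_rate * 1000000 = 0.0483 * 1000000

48300


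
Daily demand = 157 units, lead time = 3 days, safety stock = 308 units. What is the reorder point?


Formula: ROP = (Daily Demand * Lead Time) + Safety Stock
Demand during lead time = 157 * 3 = 471 units
ROP = 471 + 308 = 779 units

779 units


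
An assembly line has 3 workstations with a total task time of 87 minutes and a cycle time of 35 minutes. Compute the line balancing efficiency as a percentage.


Formula: Efficiency = Sum of Task Times / (N_stations * CT) * 100
Total station capacity = 3 stations * 35 min = 105 min
Efficiency = 87 / 105 * 100 = 82.9%

82.9%


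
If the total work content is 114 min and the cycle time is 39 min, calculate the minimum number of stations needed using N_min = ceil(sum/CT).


Formula: N_min = ceil(Sum of Task Times / Cycle Time)
N_min = ceil(114 min / 39 min) = ceil(2.9231)
N_min = 3 stations

3


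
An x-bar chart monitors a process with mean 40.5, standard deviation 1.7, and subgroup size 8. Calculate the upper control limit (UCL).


UCL = 40.5 + 3 * 1.7 / sqrt(8)

42.3


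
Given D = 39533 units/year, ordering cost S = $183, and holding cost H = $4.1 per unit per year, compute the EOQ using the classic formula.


Formula: EOQ = sqrt(2 * D * S / H)
Numerator: 2 * 39533 * 183 = 14469078
2DS/H = 14469078 / 4.1 = 3529043.4
EOQ = sqrt(3529043.4) = 1878.6 units

1878.6 units


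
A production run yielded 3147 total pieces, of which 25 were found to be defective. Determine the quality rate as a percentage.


Formula: Quality Rate = Good Pieces / Total Pieces * 100
Good pieces = 3147 - 25 = 3122
QR = 3122 / 3147 * 100 = 99.2%

99.2%


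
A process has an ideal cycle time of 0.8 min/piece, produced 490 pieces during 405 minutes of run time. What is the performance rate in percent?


Formula: Performance = (Ideal CT * Total Count) / Run Time * 100
Ideal output time = 0.8 * 490 = 392.0 min
Performance = 392.0 / 405 * 100 = 96.8%

96.8%


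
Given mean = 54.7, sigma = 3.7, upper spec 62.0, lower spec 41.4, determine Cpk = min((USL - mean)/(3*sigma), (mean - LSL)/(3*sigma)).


Cpu = (62.0 - 54.7) / (3 * 3.7) = 0.66
Cpl = (54.7 - 41.4) / (3 * 3.7) = 1.2
Cpk = min(0.66, 1.2) = 0.66

0.66


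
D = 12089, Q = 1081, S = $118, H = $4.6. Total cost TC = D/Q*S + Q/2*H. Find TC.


TC = 12089/1081 * 118 + 1081/2 * 4.6

$3805.91


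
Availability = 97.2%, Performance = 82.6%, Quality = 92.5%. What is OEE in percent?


Formula: OEE = Availability * Performance * Quality / 10000
A * P = 97.2% * 82.6% / 100 = 80.29%
OEE = 80.29% * 92.5% / 100 = 74.3%

74.3%


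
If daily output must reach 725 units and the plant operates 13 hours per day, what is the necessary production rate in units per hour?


Formula: Production Rate = Daily Demand / Available Hours
Rate = 725 units/day / 13 hours/day
Rate = 55.8 units/hour

55.8 units/hour


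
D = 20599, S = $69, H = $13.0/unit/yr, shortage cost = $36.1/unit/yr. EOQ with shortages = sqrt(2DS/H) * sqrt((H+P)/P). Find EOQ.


Formula: EOQ* = sqrt(2DS/H) * sqrt((H+P)/P)
Base EOQ = sqrt(2*20599*69/13.0) = 467.62 units
Correction = sqrt((13.0+36.1)/36.1) = 1.16624
EOQ* = 467.62 * 1.16624 = 545.4 units

545.4 units


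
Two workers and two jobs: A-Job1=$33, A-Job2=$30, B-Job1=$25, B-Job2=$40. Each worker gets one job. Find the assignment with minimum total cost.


Option 1: A->1 + B->2 = $33 + $40 = $73
Option 2: A->2 + B->1 = $30 + $25 = $55
Min cost = min($73, $55) = $55

$55


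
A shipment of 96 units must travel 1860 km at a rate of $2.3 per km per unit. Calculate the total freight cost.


TC = dist * cost * units = 1860 * 2.3 * 96 = $410688.00

$410688.00


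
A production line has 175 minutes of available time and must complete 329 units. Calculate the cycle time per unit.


Formula: CT = Available Time / Number of Units
CT = 175 min / 329 units
CT = 0.53 min/unit

0.53 min/unit


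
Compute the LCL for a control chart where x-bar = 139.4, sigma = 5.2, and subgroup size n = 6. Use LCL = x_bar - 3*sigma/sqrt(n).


LCL = 139.4 - 3 * 5.2 / sqrt(6)

133.03


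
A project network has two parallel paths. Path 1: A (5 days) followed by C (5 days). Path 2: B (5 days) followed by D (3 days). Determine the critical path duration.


Path 1 = 5 + 5 = 10 days
Path 2 = 5 + 3 = 8 days
Duration = max(10, 8) = 10 days

10 days


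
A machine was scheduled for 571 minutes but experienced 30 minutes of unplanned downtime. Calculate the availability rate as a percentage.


Formula: Availability = (Planned Time - Downtime) / Planned Time * 100
Uptime = 571 - 30 = 541 min
Availability = 541 / 571 * 100 = 94.7%

94.7%


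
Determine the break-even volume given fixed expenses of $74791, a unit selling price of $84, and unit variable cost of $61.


Formula: BEQ = Fixed Costs / (Price - Variable Cost)
Contribution margin = $84 - $61 = $23/unit
BEQ = ceil($74791 / $23/unit) = ceil(3251.78) = 3252 units

3252 units


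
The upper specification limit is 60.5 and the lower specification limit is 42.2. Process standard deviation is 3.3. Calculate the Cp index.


Cp = (60.5 - 42.2) / (6 * 3.3)

0.92


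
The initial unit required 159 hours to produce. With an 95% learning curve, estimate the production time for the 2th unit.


Formula: T_n = T_1 * (learning_rate)^(log2(n)) where learning_rate = rate/100
Doublings = log2(2) = 1
T_n = 159 * 0.95^1
T_n = 159 * 0.95 = 151.1 hours

151.1 hours


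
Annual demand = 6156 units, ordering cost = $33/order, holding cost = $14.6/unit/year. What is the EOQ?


Formula: EOQ = sqrt(2 * D * S / H)
Numerator: 2 * 6156 * 33 = 406296
2DS/H = 406296 / 14.6 = 27828.5
EOQ = sqrt(27828.5) = 166.8 units

166.8 units


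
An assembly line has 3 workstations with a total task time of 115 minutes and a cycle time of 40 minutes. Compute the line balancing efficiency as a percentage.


Formula: Efficiency = Sum of Task Times / (N_stations * CT) * 100
Total station capacity = 3 stations * 40 min = 120 min
Efficiency = 115 / 120 * 100 = 95.8%

95.8%


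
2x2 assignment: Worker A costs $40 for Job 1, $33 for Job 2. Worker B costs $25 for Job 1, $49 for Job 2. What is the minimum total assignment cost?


Option 1: A->1 + B->2 = $40 + $49 = $89
Option 2: A->2 + B->1 = $33 + $25 = $58
Min cost = min($89, $58) = $58

$58


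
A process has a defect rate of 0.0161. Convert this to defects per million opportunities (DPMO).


DPMO = defect_rate * 1000000 = 0.0161 * 1000000

16100


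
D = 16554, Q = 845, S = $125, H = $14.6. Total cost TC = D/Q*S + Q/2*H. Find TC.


TC = 16554/845 * 125 + 845/2 * 14.6

$8617.32


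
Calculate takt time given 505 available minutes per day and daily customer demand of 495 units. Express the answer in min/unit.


Formula: Takt Time = Available Production Time / Customer Demand
Takt = 505 min/day / 495 units/day
Takt = 1.02 min/unit

1.02 min/unit


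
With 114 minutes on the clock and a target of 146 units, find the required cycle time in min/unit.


Formula: CT = Available Time / Number of Units
CT = 114 min / 146 units
CT = 0.78 min/unit

0.78 min/unit


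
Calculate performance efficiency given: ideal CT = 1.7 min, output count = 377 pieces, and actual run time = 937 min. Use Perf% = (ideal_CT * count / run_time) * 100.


Formula: Performance = (Ideal CT * Total Count) / Run Time * 100
Ideal output time = 1.7 * 377 = 640.9 min
Performance = 640.9 / 937 * 100 = 68.4%

68.4%


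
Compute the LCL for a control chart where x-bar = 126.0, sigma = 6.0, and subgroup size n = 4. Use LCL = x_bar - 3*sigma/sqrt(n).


LCL = 126.0 - 3 * 6.0 / sqrt(4)

117.0


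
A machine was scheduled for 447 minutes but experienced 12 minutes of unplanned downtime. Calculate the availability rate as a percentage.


Formula: Availability = (Planned Time - Downtime) / Planned Time * 100
Uptime = 447 - 12 = 435 min
Availability = 435 / 447 * 100 = 97.3%

97.3%


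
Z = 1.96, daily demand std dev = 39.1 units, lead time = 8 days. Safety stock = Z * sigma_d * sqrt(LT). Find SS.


Formula: SS = z * sigma_d * sqrt(LT)
sqrt(LT) = sqrt(8) = 2.8284
SS = 1.96 * 39.1 * 2.8284
SS = 216.8 units

216.8 units


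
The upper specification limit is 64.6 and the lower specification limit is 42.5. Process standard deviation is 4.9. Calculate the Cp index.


Cp = (64.6 - 42.5) / (6 * 4.9)

0.75


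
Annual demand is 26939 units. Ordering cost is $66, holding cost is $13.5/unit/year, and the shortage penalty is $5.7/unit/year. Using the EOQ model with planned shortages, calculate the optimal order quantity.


Formula: EOQ* = sqrt(2DS/H) * sqrt((H+P)/P)
Base EOQ = sqrt(2*26939*66/13.5) = 513.23 units
Correction = sqrt((13.5+5.7)/5.7) = 1.83533
EOQ* = 513.23 * 1.83533 = 941.9 units

941.9 units


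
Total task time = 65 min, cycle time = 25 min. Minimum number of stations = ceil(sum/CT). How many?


Formula: N_min = ceil(Sum of Task Times / Cycle Time)
N_min = ceil(65 min / 25 min) = ceil(2.6)
N_min = 3 stations

3


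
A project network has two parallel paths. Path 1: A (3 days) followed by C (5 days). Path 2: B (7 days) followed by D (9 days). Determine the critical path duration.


Path 1 = 3 + 5 = 8 days
Path 2 = 7 + 9 = 16 days
Duration = max(8, 16) = 16 days

16 days


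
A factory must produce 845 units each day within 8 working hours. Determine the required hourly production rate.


Formula: Production Rate = Daily Demand / Available Hours
Rate = 845 units/day / 8 hours/day
Rate = 105.6 units/hour

105.6 units/hour


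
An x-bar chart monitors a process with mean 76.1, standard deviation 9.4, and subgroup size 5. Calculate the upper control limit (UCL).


UCL = 76.1 + 3 * 9.4 / sqrt(5)

88.71


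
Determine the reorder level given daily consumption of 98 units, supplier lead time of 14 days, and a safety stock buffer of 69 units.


Formula: ROP = (Daily Demand * Lead Time) + Safety Stock
Demand during lead time = 98 * 14 = 1372 units
ROP = 1372 + 69 = 1441 units

1441 units


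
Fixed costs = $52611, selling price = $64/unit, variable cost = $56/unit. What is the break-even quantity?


Formula: BEQ = Fixed Costs / (Price - Variable Cost)
Contribution margin = $64 - $56 = $8/unit
BEQ = ceil($52611 / $8/unit) = ceil(6576.38) = 6577 units

6577 units


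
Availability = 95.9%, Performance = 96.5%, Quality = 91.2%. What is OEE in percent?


Formula: OEE = Availability * Performance * Quality / 10000
A * P = 95.9% * 96.5% / 100 = 92.54%
OEE = 92.54% * 91.2% / 100 = 84.4%

84.4%


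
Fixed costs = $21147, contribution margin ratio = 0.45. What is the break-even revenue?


Formula: BER = Fixed Costs / Contribution Margin Ratio
BER = $21147 / 0.45
BER = $46993.33 (to the nearest cent)

$46993.33


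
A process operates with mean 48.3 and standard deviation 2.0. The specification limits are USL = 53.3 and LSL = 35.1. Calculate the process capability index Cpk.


Cpu = (53.3 - 48.3) / (3 * 2.0) = 0.83
Cpl = (48.3 - 35.1) / (3 * 2.0) = 2.2
Cpk = min(0.83, 2.2) = 0.83

0.83


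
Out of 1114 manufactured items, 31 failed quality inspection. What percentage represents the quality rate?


Formula: Quality Rate = Good Pieces / Total Pieces * 100
Good pieces = 1114 - 31 = 1083
QR = 1083 / 1114 * 100 = 97.2%

97.2%


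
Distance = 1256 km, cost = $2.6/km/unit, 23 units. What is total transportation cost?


TC = dist * cost * units = 1256 * 2.6 * 23 = $75108.80

$75108.80


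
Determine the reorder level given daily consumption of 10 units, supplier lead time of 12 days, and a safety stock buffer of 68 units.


Formula: ROP = (Daily Demand * Lead Time) + Safety Stock
Demand during lead time = 10 * 12 = 120 units
ROP = 120 + 68 = 188 units

188 units


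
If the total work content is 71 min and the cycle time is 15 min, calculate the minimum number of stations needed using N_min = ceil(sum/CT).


Formula: N_min = ceil(Sum of Task Times / Cycle Time)
N_min = ceil(71 min / 15 min) = ceil(4.7333)
N_min = 5 stations

5


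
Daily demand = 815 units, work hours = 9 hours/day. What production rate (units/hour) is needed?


Formula: Production Rate = Daily Demand / Available Hours
Rate = 815 units/day / 9 hours/day
Rate = 90.6 units/hour

90.6 units/hour


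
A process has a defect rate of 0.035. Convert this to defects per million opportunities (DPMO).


DPMO = defect_rate * 1000000 = 0.035 * 1000000

35000


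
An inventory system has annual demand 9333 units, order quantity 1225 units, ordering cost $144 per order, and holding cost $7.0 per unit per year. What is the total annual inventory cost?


TC = 9333/1225 * 144 + 1225/2 * 7.0

$5384.60


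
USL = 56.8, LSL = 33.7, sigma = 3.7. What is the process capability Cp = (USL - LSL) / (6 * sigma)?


Cp = (56.8 - 33.7) / (6 * 3.7)

1.04


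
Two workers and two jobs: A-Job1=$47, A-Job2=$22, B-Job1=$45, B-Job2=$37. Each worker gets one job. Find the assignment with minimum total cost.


Option 1: A->1 + B->2 = $47 + $37 = $84
Option 2: A->2 + B->1 = $22 + $45 = $67
Min cost = min($84, $67) = $67

$67


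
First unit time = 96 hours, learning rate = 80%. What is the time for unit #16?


Formula: T_n = T_1 * (learning_rate)^(log2(n)) where learning_rate = rate/100
Doublings = log2(16) = 4
T_n = 96 * 0.8^4
T_n = 96 * 0.4096 = 39.3 hours

39.3 hours


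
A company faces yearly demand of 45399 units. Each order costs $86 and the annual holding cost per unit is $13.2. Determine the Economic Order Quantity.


Formula: EOQ = sqrt(2 * D * S / H)
Numerator: 2 * 45399 * 86 = 7808628
2DS/H = 7808628 / 13.2 = 591562.7
EOQ = sqrt(591562.7) = 769.1 units

769.1 units


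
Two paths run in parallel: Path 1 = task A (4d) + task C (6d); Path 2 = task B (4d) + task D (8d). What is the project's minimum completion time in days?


Path 1 = 4 + 6 = 10 days
Path 2 = 4 + 8 = 12 days
Duration = max(10, 12) = 12 days

12 days


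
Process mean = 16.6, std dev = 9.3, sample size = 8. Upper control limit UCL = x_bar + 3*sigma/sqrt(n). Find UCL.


UCL = 16.6 + 3 * 9.3 / sqrt(8)

26.46


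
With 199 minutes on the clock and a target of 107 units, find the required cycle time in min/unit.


Formula: CT = Available Time / Number of Units
CT = 199 min / 107 units
CT = 1.86 min/unit

1.86 min/unit


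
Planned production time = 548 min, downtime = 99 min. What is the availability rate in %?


Formula: Availability = (Planned Time - Downtime) / Planned Time * 100
Uptime = 548 - 99 = 449 min
Availability = 449 / 548 * 100 = 81.9%

81.9%


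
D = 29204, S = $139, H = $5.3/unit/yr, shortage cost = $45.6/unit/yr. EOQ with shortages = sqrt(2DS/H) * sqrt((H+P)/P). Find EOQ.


Formula: EOQ* = sqrt(2DS/H) * sqrt((H+P)/P)
Base EOQ = sqrt(2*29204*139/5.3) = 1237.67 units
Correction = sqrt((5.3+45.6)/45.6) = 1.05652
EOQ* = 1237.67 * 1.05652 = 1307.6 units

1307.6 units


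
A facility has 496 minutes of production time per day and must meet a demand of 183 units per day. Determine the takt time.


Formula: Takt Time = Available Production Time / Customer Demand
Takt = 496 min/day / 183 units/day
Takt = 2.71 min/unit

2.71 min/unit


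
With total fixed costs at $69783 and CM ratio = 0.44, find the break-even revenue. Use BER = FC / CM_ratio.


Formula: BER = Fixed Costs / Contribution Margin Ratio
BER = $69783 / 0.44
BER = $158597.73 (to the nearest cent)

$158597.73


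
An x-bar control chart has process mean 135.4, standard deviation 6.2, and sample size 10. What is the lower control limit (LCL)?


LCL = 135.4 - 3 * 6.2 / sqrt(10)

129.52


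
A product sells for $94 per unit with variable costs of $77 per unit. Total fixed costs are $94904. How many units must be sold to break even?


Formula: BEQ = Fixed Costs / (Price - Variable Cost)
Contribution margin = $94 - $77 = $17/unit
BEQ = ceil($94904 / $17/unit) = ceil(5582.59) = 5583 units

5583 units


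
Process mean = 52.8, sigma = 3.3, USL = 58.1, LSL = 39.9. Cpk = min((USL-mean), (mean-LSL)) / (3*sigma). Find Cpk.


Cpu = (58.1 - 52.8) / (3 * 3.3) = 0.54
Cpl = (52.8 - 39.9) / (3 * 3.3) = 1.3
Cpk = min(0.54, 1.3) = 0.54

0.54


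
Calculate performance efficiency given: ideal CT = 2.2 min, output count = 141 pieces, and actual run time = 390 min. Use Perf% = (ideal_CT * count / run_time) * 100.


Formula: Performance = (Ideal CT * Total Count) / Run Time * 100
Ideal output time = 2.2 * 141 = 310.2 min
Performance = 310.2 / 390 * 100 = 79.5%

79.5%


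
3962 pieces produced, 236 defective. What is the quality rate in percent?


Formula: Quality Rate = Good Pieces / Total Pieces * 100
Good pieces = 3962 - 236 = 3726
QR = 3726 / 3962 * 100 = 94.0%

94.0%


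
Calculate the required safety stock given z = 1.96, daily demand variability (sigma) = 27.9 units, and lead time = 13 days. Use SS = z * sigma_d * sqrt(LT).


Formula: SS = z * sigma_d * sqrt(LT)
sqrt(LT) = sqrt(13) = 3.6056
SS = 1.96 * 27.9 * 3.6056
SS = 197.2 units

197.2 units


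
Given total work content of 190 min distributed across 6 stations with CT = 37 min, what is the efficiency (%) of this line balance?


Formula: Efficiency = Sum of Task Times / (N_stations * CT) * 100
Total station capacity = 6 stations * 37 min = 222 min
Efficiency = 190 / 222 * 100 = 85.6%

85.6%


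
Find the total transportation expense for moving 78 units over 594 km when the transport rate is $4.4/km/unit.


TC = dist * cost * units = 594 * 4.4 * 78 = $203860.80

$203860.80


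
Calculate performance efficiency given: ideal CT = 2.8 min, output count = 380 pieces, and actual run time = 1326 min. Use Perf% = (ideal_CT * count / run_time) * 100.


Formula: Performance = (Ideal CT * Total Count) / Run Time * 100
Ideal output time = 2.8 * 380 = 1064.0 min
Performance = 1064.0 / 1326 * 100 = 80.2%

80.2%


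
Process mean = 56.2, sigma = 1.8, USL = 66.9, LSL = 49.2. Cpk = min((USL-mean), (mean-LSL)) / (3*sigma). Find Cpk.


Cpu = (66.9 - 56.2) / (3 * 1.8) = 1.98
Cpl = (56.2 - 49.2) / (3 * 1.8) = 1.3
Cpk = min(1.98, 1.3) = 1.3

1.3


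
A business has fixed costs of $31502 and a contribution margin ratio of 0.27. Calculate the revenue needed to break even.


Formula: BER = Fixed Costs / Contribution Margin Ratio
BER = $31502 / 0.27
BER = $116674.07 (to the nearest cent)

$116674.07


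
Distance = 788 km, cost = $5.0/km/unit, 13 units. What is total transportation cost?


TC = dist * cost * units = 788 * 5.0 * 13 = $51220.00

$51220.00


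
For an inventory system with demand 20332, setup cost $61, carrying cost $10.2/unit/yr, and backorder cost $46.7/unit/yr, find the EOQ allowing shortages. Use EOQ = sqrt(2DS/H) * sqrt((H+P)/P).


Formula: EOQ* = sqrt(2DS/H) * sqrt((H+P)/P)
Base EOQ = sqrt(2*20332*61/10.2) = 493.14 units
Correction = sqrt((10.2+46.7)/46.7) = 1.10382
EOQ* = 493.14 * 1.10382 = 544.3 units

544.3 units


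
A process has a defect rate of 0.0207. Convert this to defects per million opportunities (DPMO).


DPMO = defect_rate * 1000000 = 0.0207 * 1000000

20700


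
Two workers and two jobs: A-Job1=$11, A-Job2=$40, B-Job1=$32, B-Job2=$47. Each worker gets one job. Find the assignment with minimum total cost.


Option 1: A->1 + B->2 = $11 + $47 = $58
Option 2: A->2 + B->1 = $40 + $32 = $72
Min cost = min($58, $72) = $58

$58
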